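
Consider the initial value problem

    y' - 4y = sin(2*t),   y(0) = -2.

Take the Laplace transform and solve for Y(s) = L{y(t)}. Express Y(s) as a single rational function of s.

Y(s) = (-2*s^2 - 6)/(s^3 - 4*s^2 + 4*s - 16)

Laplace-transform each side.
Using L{y'} = sY - y(0) = sY - (-2), the left side becomes (s - 4)Y - (-2).
The right side is L{sin(2*t)} = 2/(s^2 + 4).
So (s - 4)Y = 2/(s^2 + 4) + (-2).
Isolate Y and clear denominators.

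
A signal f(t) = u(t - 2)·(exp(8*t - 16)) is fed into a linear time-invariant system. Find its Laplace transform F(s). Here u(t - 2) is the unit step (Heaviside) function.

By the second shifting theorem, L{u(t - c)·g(t - c)} = e^(-cs)·G(s) with c = 2 and G(s) = L{g(t)}.
L{e^(8t)} = 1/(s - 8).

F(s) = exp(-2*s)/(s - 8)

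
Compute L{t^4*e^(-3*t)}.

24/(s + 3)^5

L{t^4} = 4!/s^5 = 24/s^5.
By the first shifting theorem, multiplying by e^(-3t) replaces s with s + 3.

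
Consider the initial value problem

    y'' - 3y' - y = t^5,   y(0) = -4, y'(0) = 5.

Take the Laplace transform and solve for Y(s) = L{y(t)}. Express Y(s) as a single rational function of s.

Y(s) = (-4*s^7 + 17*s^6 + 120)/(s^8 - 3*s^7 - s^6)

Laplace-transform each side.
The derivative rules (L{y''} = s^2 Y - s·y(0) - y'(0) and L{y'} = sY - y(0), with y(0) = -4, y'(0) = 5) turn the left side into (s^2 - 3*s - 1)Y - (-4*s + 17).
The right side is L{t^5} = 120/s^6.
So (s^2 - 3*s - 1)Y = 120/s^6 + (-4*s + 17).
Isolate Y and clear denominators.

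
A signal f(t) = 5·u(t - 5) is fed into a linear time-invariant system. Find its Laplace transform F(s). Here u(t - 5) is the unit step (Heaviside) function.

F(s) = 5*exp(-5*s)/s

By the second shifting theorem, L{u(t - c)·g(t - c)} = e^(-cs)·G(s) with c = 5 and G(s) = L{g(t)}.
L{5} = 5/s.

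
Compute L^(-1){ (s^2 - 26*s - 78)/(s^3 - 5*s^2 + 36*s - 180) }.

Factor the denominator: s^3 - 5*s^2 + 36*s - 180 = (s - 5)*(s^2 + 36).
Partial fraction decomposition gives [-3/(s - 5)] + [4*s/(s^2 + 36)] + [-6/(s^2 + 36)].
Invert each term: -3/(s - 5) ↔ -3e^(5t); 4·s/(s^2 + 36) ↔ 4cos(6t); -1·6/(s^2 + 36) ↔ -sin(6t).

-3*exp(5*t) - sin(6*t) + 4*cos(6*t)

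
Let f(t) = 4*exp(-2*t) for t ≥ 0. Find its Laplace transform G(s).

G(s) = 4/(s + 2)

L{4} = 4/s.
By the first shifting theorem, multiplying by e^(-2t) replaces s with s + 2.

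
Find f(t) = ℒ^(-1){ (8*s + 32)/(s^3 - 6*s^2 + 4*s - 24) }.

f(t) = 2*exp(6*t) - 2*sin(2*t) - 2*cos(2*t)

Factor the denominator: s^3 - 6*s^2 + 4*s - 24 = (s - 6)*(s^2 + 4).
Partial fraction decomposition gives [2/(s - 6)] + [-2*s/(s^2 + 4)] + [-4/(s^2 + 4)].
Invert each term: 2/(s - 6) ↔ 2e^(6t); -2·s/(s^2 + 4) ↔ -2cos(2t); -2·2/(s^2 + 4) ↔ -2sin(2t).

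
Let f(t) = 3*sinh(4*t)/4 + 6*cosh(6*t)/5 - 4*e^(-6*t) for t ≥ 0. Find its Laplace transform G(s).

G(s) = 6*s/(5*(s^2 - 36)) + 3/(s^2 - 16) - 4/(s + 6)

Apply the Laplace transform termwise.
(-4)·[L{e^(-6t)} = 1/(s + 6)]; (6/5)·[L{cosh(6t)} = s/(s^2 - 36)]; (3/4)·[L{sinh(4t)} = 4/(s^2 - 16)].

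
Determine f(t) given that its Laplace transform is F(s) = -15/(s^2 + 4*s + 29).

Rewrite the denominator: s^2 + 4*s + 29 = (s + 2)^2 + 25.
The form in (s + 2) signals a first-shifting-theorem factor e^(-2t).
Since L{sin(5t)} = 5/(s^2 + 25), the inverse is exp(-2*t)*sin(5*t), scaled by -3.

f(t) = -3*exp(-2*t)*sin(5*t)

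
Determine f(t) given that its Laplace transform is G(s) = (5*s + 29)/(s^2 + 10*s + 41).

Complete the square in the denominator: s^2 + 10*s + 41 = (s + 5)^2 + 4^2.
Split the numerator to match: 5*s + 29 = 5·(s + 5) + 1·4.
Invert each term: 5·(s + 5)/((s + 5)^2 + 16) ↔ 5e^(-5t)cos(4t); 1·4/((s + 5)^2 + 16) ↔ e^(-5t)sin(4t).

f(t) = exp(-5*t)*sin(4*t) + 5*exp(-5*t)*cos(4*t)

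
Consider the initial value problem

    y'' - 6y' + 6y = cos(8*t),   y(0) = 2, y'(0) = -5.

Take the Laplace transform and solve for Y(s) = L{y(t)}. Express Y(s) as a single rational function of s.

Apply the Laplace transform to the equation.
With L{y''} = s^2 Y - s·y(0) - y'(0) and L{y'} = sY - y(0), with y(0) = 2, y'(0) = -5: the LHS transforms to (s^2 - 6*s + 6)Y - (2*s - 17).
The right side is L{cos(8*t)} = s/(s^2 + 64).
So (s^2 - 6*s + 6)Y = s/(s^2 + 64) + (2*s - 17).
Solve for Y(s) and write it as one ratio of polynomials.

Y(s) = (2*s^3 - 17*s^2 + 129*s - 1088)/(s^4 - 6*s^3 + 70*s^2 - 384*s + 384)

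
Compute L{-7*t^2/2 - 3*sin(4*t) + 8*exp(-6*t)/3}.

Apply the Laplace transform termwise.
(-7/2)·[L{t^2} = 2!/s^3 = 2/s^3]; (8/3)·[L{e^(-6t)} = 1/(s + 6)]; (-3)·[L{sin(4t)} = 4/(s^2 + 16)].

-12/(s^2 + 16) + 8/(3*(s + 6)) - 7/s^3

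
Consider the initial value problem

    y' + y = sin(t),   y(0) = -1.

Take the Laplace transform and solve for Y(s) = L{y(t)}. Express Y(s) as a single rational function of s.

Laplace-transform each side.
With L{y'} = sY - y(0) = sY - (-1): the LHS transforms to (s + 1)Y - (-1).
The right side is L{sin(t)} = 1/(s^2 + 1).
So (s + 1)Y = 1/(s^2 + 1) + (-1).
Solve for Y(s) and write it as one ratio of polynomials.

Y(s) = -s^2/(s^3 + s^2 + s + 1)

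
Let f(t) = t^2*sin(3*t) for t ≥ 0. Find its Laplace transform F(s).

F(s) = 18*(s^2 - 3)/(s^2 + 9)^3

L{sin(3t)} = 3/(s^2 + 9).
Then apply L{t^2·g(t)} = (-1)^2 d^2/ds^2[G(s)] with G(s) = 3/(s^2 + 9):
differentiating 2 times and applying the sign gives 18*(s^2 - 3)/(s^2 + 9)^3.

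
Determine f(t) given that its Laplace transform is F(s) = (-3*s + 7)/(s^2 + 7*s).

f(t) = 1 - 4*exp(-7*t)

Factor the denominator: s^2 + 7*s = s*(s + 7).
Partial fraction decomposition gives [1/s] + [-4/(s + 7)].
Invert each term: 1/(s - 0) ↔ e^(0t); -4/(s + 7) ↔ -4e^(-7t).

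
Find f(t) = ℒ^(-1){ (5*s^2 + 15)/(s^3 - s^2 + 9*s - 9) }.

f(t) = 2*exp(t) + sin(3*t) + 3*cos(3*t)

Factor the denominator: s^3 - s^2 + 9*s - 9 = (s - 1)*(s^2 + 9).
Partial fraction decomposition gives [2/(s - 1)] + [3*s/(s^2 + 9)] + [3/(s^2 + 9)].
Invert each term: 2/(s - 1) ↔ 2e^(t); 3·s/(s^2 + 9) ↔ 3cos(3t); 1·3/(s^2 + 9) ↔ sin(3t).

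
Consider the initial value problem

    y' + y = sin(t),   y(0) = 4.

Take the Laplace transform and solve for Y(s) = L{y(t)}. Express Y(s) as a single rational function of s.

Laplace-transform each side.
With L{y'} = sY - y(0) = sY - 4: the LHS transforms to (s + 1)Y - (4).
The right side is L{sin(t)} = 1/(s^2 + 1).
So (s + 1)Y = 1/(s^2 + 1) + (4).
Isolate Y and clear denominators.

Y(s) = (4*s^2 + 5)/(s^3 + s^2 + s + 1)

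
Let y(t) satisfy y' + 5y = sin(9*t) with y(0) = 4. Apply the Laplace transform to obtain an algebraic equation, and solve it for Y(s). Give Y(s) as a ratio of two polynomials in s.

Y(s) = (4*s^2 + 333)/(s^3 + 5*s^2 + 81*s + 405)

Take the Laplace transform of both sides.
Using L{y'} = sY - y(0) = sY - 4, the left side becomes (s + 5)Y - (4).
The right side is L{sin(9*t)} = 9/(s^2 + 81).
So (s + 5)Y = 9/(s^2 + 81) + (4).
Solve for Y(s) and write it as one ratio of polynomials.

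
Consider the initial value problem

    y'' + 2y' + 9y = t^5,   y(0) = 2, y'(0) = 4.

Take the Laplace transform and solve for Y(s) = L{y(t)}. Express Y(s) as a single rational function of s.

Take the Laplace transform of both sides.
Using L{y''} = s^2 Y - s·y(0) - y'(0) and L{y'} = sY - y(0), with y(0) = 2, y'(0) = 4, the left side becomes (s^2 + 2*s + 9)Y - (2*s + 8).
The right side is L{t^5} = 120/s^6.
So (s^2 + 2*s + 9)Y = 120/s^6 + (2*s + 8).
Solve for Y(s) and write it as one ratio of polynomials.

Y(s) = (2*s^7 + 8*s^6 + 120)/(s^8 + 2*s^7 + 9*s^6)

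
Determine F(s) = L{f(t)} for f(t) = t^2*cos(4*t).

L{cos(4t)} = s/(s^2 + 16).
Then apply L{t^2·g(t)} = (-1)^2 d^2/ds^2[G(s)] with G(s) = s/(s^2 + 16):
differentiating 2 times and applying the sign gives 2*s*(s^2 - 48)/(s^2 + 16)^3.

F(s) = 2*s*(s^2 - 48)/(s^2 + 16)^3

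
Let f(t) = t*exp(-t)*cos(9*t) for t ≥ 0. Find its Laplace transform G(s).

G(s) = (s - 8)*(s + 10)/(s^2 + 2*s + 82)^2

L{cos(9t)} = s/(s^2 + 81).
Multiplying by e^(-t) shifts s → s + 1, so L{exp(-t)*cos(9*t)} = (s + 1)/((s + 1)^2 + 81).
Then apply L{t·g(t)} = -d/ds[H(s)] with H(s) = (s + 1)/((s + 1)^2 + 81):
differentiating 1 time and applying the sign gives (s - 8)*(s + 10)/(s^2 + 2*s + 82)^2.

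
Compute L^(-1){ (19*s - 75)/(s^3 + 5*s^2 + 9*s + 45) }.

Factor the denominator: s^3 + 5*s^2 + 9*s + 45 = (s + 5)*(s^2 + 9).
Partial fraction decomposition gives [-5/(s + 5)] + [5*s/(s^2 + 9)] + [-6/(s^2 + 9)].
Invert each term: -5/(s + 5) ↔ -5e^(-5t); 5·s/(s^2 + 9) ↔ 5cos(3t); -2·3/(s^2 + 9) ↔ -2sin(3t).

-2*sin(3*t) + 5*cos(3*t) - 5*exp(-5*t)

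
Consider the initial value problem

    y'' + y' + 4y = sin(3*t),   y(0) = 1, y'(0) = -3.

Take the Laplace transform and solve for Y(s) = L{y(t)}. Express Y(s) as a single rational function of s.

Laplace-transform each side.
With L{y''} = s^2 Y - s·y(0) - y'(0) and L{y'} = sY - y(0), with y(0) = 1, y'(0) = -3: the LHS transforms to (s^2 + s + 4)Y - (s - 2).
The right side is L{sin(3*t)} = 3/(s^2 + 9).
So (s^2 + s + 4)Y = 3/(s^2 + 9) + (s - 2).
Solve for Y(s) and write it as one ratio of polynomials.

Y(s) = (s^3 - 2*s^2 + 9*s - 15)/(s^4 + s^3 + 13*s^2 + 9*s + 36)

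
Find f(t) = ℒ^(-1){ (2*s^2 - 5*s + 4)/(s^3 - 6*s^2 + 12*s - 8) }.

Factor the denominator: s^3 - 6*s^2 + 12*s - 8 = (s - 2)^3.
Partial fraction decomposition gives [2/(s - 2)] + [3/(s - 2)^2] + [2/(s - 2)^3].
Invert each term: 2/(s - 2) ↔ 2e^(2t); 3/(s - 2)^2 ↔ 3t·e^(2t); 2/(s - 2)^3 ↔ (1)t^2·e^(2t).

f(t) = t^2*exp(2*t) + 3*t*exp(2*t) + 2*exp(2*t)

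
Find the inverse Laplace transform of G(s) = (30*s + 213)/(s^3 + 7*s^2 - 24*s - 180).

Factor the denominator: s^3 + 7*s^2 - 24*s - 180 = (s - 5)*(s + 6)^2.
Partial fraction decomposition gives [-3/(s + 6)] + [-3/(s + 6)^2] + [3/(s - 5)].
Invert each term: -3/(s + 6) ↔ -3e^(-6t); -3/(s + 6)^2 ↔ -3t·e^(-6t); 3/(s - 5) ↔ 3e^(5t).

-3*t*exp(-6*t) + 3*exp(5*t) - 3*exp(-6*t)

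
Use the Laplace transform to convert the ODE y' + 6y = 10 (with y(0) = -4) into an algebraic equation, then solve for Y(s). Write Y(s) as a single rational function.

Y(s) = (-4*s + 10)/(s^2 + 6*s)

Laplace-transform each side.
The derivative rules (L{y'} = sY - y(0) = sY - (-4)) turn the left side into (s + 6)Y - (-4).
The right side is L{10} = 10/s.
So (s + 6)Y = 10/s + (-4).
Divide through and combine into a single rational function.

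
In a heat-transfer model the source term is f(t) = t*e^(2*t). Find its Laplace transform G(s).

L{t} = 1!/s^2 = 1/s^2.
By the first shifting theorem, multiplying by e^(2t) replaces s with s - 2.

G(s) = (s - 2)^(-2)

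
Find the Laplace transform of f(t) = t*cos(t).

(s - 1)*(s + 1)/(s^2 + 1)^2

L{cos(t)} = s/(s^2 + 1).
Then apply L{t·g(t)} = -d/ds[H(s)] with H(s) = s/(s^2 + 1):
differentiating 1 time and applying the sign gives (s - 1)*(s + 1)/(s^2 + 1)^2.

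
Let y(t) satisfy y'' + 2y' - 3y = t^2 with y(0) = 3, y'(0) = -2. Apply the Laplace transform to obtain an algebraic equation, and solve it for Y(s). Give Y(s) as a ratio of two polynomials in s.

Transform both sides with L{·}.
With L{y''} = s^2 Y - s·y(0) - y'(0) and L{y'} = sY - y(0), with y(0) = 3, y'(0) = -2: the LHS transforms to (s^2 + 2*s - 3)Y - (3*s + 4).
The right side is L{t^2} = 2/s^3.
So (s^2 + 2*s - 3)Y = 2/s^3 + (3*s + 4).
Divide through and combine into a single rational function.

Y(s) = (3*s^4 + 4*s^3 + 2)/(s^5 + 2*s^4 - 3*s^3)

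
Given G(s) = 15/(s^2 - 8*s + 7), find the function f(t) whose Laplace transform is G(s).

f(t) = 5*exp(4*t)*sinh(3*t)

Rewrite the denominator: s^2 - 8*s + 7 = (s - 4)^2 - 9.
The form in (s - 4) signals a first-shifting-theorem factor e^(4t).
Since L{sinh(3t)} = 3/(s^2 - 9), the inverse is exp(4*t)*sinh(3*t), scaled by 5.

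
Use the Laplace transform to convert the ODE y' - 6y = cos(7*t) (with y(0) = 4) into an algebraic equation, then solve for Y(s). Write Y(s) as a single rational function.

Y(s) = (4*s^2 + s + 196)/(s^3 - 6*s^2 + 49*s - 294)

Apply the Laplace transform to the equation.
Using L{y'} = sY - y(0) = sY - 4, the left side becomes (s - 6)Y - (4).
The right side is L{cos(7*t)} = s/(s^2 + 49).
So (s - 6)Y = s/(s^2 + 49) + (4).
Solve for Y(s) and write it as one ratio of polynomials.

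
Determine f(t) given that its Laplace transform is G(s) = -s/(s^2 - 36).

f(t) = -cosh(6*t)

Since L{cosh(6t)} = s/(s^2 - 36), the inverse is cosh(6*t), scaled by -1.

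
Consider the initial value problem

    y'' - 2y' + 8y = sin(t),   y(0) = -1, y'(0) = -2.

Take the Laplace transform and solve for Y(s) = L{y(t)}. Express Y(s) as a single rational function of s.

Y(s) = (-s^3 - s + 1)/(s^4 - 2*s^3 + 9*s^2 - 2*s + 8)

Laplace-transform each side.
With L{y''} = s^2 Y - s·y(0) - y'(0) and L{y'} = sY - y(0), with y(0) = -1, y'(0) = -2: the LHS transforms to (s^2 - 2*s + 8)Y - (-s).
The right side is L{sin(t)} = 1/(s^2 + 1).
So (s^2 - 2*s + 8)Y = 1/(s^2 + 1) + (-s).
Divide through and combine into a single rational function.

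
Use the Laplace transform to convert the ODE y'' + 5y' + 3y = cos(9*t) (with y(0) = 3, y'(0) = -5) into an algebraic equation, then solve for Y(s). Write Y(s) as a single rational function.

Laplace-transform each side.
With L{y''} = s^2 Y - s·y(0) - y'(0) and L{y'} = sY - y(0), with y(0) = 3, y'(0) = -5: the LHS transforms to (s^2 + 5*s + 3)Y - (3*s + 10).
The right side is L{cos(9*t)} = s/(s^2 + 81).
So (s^2 + 5*s + 3)Y = s/(s^2 + 81) + (3*s + 10).
Solve for Y(s) and write it as one ratio of polynomials.

Y(s) = (3*s^3 + 10*s^2 + 244*s + 810)/(s^4 + 5*s^3 + 84*s^2 + 405*s + 243)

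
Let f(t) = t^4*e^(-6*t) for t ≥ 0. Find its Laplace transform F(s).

L{t^4} = 4!/s^5 = 24/s^5.
By the first shifting theorem, multiplying by e^(-6t) replaces s with s + 6.

F(s) = 24/(s + 6)^5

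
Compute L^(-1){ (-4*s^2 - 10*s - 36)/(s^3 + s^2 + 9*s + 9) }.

Factor the denominator: s^3 + s^2 + 9*s + 9 = (s + 1)*(s^2 + 9).
Partial fraction decomposition gives [-3/(s + 1)] + [-s/(s^2 + 9)] + [-9/(s^2 + 9)].
Invert each term: -3/(s + 1) ↔ -3e^(-t); -1·s/(s^2 + 9) ↔ -cos(3t); -3·3/(s^2 + 9) ↔ -3sin(3t).

-3*sin(3*t) - cos(3*t) - 3*exp(-t)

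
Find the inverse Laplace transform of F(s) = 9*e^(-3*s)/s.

Heaviside(t - 3)*(9)

The factor e^(-3s) signals a time shift by c = 3 (second shifting theorem).
L{9} = 9/s, so L^-1{9/s} = 9.
Hence the inverse is u(t - 3) times that function evaluated at t - 3.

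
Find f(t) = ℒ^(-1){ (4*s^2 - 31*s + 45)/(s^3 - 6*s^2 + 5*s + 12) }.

Factor the denominator: s^3 - 6*s^2 + 5*s + 12 = (s - 4)*(s - 3)*(s + 1).
Partial fraction decomposition gives [3/(s - 3)] + [-3/(s - 4)] + [4/(s + 1)].
Invert each term: 3/(s - 3) ↔ 3e^(3t); -3/(s - 4) ↔ -3e^(4t); 4/(s + 1) ↔ 4e^(-t).

f(t) = -3*exp(4*t) + 3*exp(3*t) + 4*exp(-t)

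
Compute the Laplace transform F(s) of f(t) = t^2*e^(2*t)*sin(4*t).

L{sin(4t)} = 4/(s^2 + 16).
Multiplying by e^(2t) shifts s → s - 2, so L{e^(2*t)*sin(4*t)} = 4/((s - 2)^2 + 16).
Then apply L{t^2·g(t)} = (-1)^2 d^2/ds^2[G(s)] with G(s) = 4/((s - 2)^2 + 16):
differentiating 2 times and applying the sign gives 8*(3*s^2 - 12*s - 4)/(s^2 - 4*s + 20)^3.

F(s) = 8*(3*s^2 - 12*s - 4)/(s^2 - 4*s + 20)^3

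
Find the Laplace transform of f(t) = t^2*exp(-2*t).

L{e^(-2t)} = 1/(s + 2).
Then apply L{t^2·g(t)} = (-1)^2 d^2/ds^2[G(s)] with G(s) = 1/(s + 2):
differentiating 2 times and applying the sign gives 2/(s + 2)^3.

2/(s + 2)^3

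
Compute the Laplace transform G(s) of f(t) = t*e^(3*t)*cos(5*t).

G(s) = (s - 8)*(s + 2)/(s^2 - 6*s + 34)^2

L{cos(5t)} = s/(s^2 + 25).
Multiplying by e^(3t) shifts s → s - 3, so L{e^(3*t)*cos(5*t)} = (s - 3)/((s - 3)^2 + 25).
Then apply L{t·g(t)} = -d/ds[H(s)] with H(s) = (s - 3)/((s - 3)^2 + 25):
differentiating 1 time and applying the sign gives (s - 8)*(s + 2)/(s^2 - 6*s + 34)^2.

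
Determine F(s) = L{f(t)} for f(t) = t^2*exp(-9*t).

F(s) = 2/(s + 9)^3

L{e^(-9t)} = 1/(s + 9).
Then apply L{t^2·g(t)} = (-1)^2 d^2/ds^2[G(s)] with G(s) = 1/(s + 9):
differentiating 2 times and applying the sign gives 2/(s + 9)^3.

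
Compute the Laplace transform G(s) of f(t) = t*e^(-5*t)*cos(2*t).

G(s) = (s + 3)*(s + 7)/(s^2 + 10*s + 29)^2

L{cos(2t)} = s/(s^2 + 4).
Multiplying by e^(-5t) shifts s → s + 5, so L{e^(-5*t)*cos(2*t)} = (s + 5)/((s + 5)^2 + 4).
Then apply L{t·g(t)} = -d/ds[H(s)] with H(s) = (s + 5)/((s + 5)^2 + 4):
differentiating 1 time and applying the sign gives (s + 3)*(s + 7)/(s^2 + 10*s + 29)^2.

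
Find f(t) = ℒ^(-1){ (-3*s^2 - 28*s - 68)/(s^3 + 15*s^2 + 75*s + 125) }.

f(t) = -3*t^2*exp(-5*t)/2 + 2*t*exp(-5*t) - 3*exp(-5*t)

Factor the denominator: s^3 + 15*s^2 + 75*s + 125 = (s + 5)^3.
Partial fraction decomposition gives [-3/(s + 5)] + [2/(s + 5)^2] + [-3/(s + 5)^3].
Invert each term: -3/(s + 5) ↔ -3e^(-5t); 2/(s + 5)^2 ↔ 2t·e^(-5t); -3/(s + 5)^3 ↔ (-3/2)t^2·e^(-5t).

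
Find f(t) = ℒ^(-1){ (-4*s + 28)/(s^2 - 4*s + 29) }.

f(t) = 4*exp(2*t)*sin(5*t) - 4*exp(2*t)*cos(5*t)

Complete the square in the denominator: s^2 - 4*s + 29 = (s - 2)^2 + 5^2.
Split the numerator to match: -4*s + 28 = -4·(s - 2) + 4·5.
Invert each term: -4·(s - 2)/((s - 2)^2 + 25) ↔ -4e^(2t)cos(5t); 4·5/((s - 2)^2 + 25) ↔ 4e^(2t)sin(5t).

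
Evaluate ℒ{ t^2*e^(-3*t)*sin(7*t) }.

L{sin(7t)} = 7/(s^2 + 49).
Multiplying by e^(-3t) shifts s → s + 3, so L{e^(-3*t)*sin(7*t)} = 7/((s + 3)^2 + 49).
Then apply L{t^2·g(t)} = (-1)^2 d^2/ds^2[G(s)] with G(s) = 7/((s + 3)^2 + 49):
differentiating 2 times and applying the sign gives 14*(3*s^2 + 18*s - 22)/(s^2 + 6*s + 58)^3.

14*(3*s^2 + 18*s - 22)/(s^2 + 6*s + 58)^3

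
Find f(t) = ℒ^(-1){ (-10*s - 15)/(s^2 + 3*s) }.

Factor the denominator: s^2 + 3*s = s*(s + 3).
Partial fraction decomposition gives [-5/(s + 3)] + [-5/s].
Invert each term: -5/(s + 3) ↔ -5e^(-3t); -5/(s - 0) ↔ -5e^(0t).

f(t) = -5 - 5*exp(-3*t)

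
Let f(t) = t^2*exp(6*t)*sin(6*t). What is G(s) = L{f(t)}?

G(s) = 36*(s^2 - 12*s + 24)/(s^2 - 12*s + 72)^3

L{sin(6t)} = 6/(s^2 + 36).
Multiplying by e^(6t) shifts s → s - 6, so L{exp(6*t)*sin(6*t)} = 6/((s - 6)^2 + 36).
Then apply L{t^2·g(t)} = (-1)^2 d^2/ds^2[H(s)] with H(s) = 6/((s - 6)^2 + 36):
differentiating 2 times and applying the sign gives 36*(s^2 - 12*s + 24)/(s^2 - 12*s + 72)^3.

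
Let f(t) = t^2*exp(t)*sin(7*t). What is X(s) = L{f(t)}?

X(s) = 14*(3*s^2 - 6*s - 46)/(s^2 - 2*s + 50)^3

L{sin(7t)} = 7/(s^2 + 49).
Multiplying by e^(t) shifts s → s - 1, so L{exp(t)*sin(7*t)} = 7/((s - 1)^2 + 49).
Then apply L{t^2·g(t)} = (-1)^2 d^2/ds^2[G(s)] with G(s) = 7/((s - 1)^2 + 49):
differentiating 2 times and applying the sign gives 14*(3*s^2 - 6*s - 46)/(s^2 - 2*s + 50)^3.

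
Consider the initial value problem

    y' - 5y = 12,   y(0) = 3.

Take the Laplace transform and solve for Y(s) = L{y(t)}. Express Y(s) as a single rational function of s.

Y(s) = (3*s + 12)/(s^2 - 5*s)

Transform both sides with L{·}.
With L{y'} = sY - y(0) = sY - 3: the LHS transforms to (s - 5)Y - (3).
The right side is L{12} = 12/s.
So (s - 5)Y = 12/s + (3).
Isolate Y and clear denominators.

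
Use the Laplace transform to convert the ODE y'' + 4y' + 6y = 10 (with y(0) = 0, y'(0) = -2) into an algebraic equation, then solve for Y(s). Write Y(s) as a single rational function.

Transform both sides with L{·}.
Using L{y''} = s^2 Y - s·y(0) - y'(0) and L{y'} = sY - y(0), with y(0) = 0, y'(0) = -2, the left side becomes (s^2 + 4*s + 6)Y - (-2).
The right side is L{10} = 10/s.
So (s^2 + 4*s + 6)Y = 10/s + (-2).
Isolate Y and clear denominators.

Y(s) = (-2*s + 10)/(s^3 + 4*s^2 + 6*s)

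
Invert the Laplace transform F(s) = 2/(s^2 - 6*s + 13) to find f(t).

f(t) = exp(3*t)*sin(2*t)

Rewrite the denominator: s^2 - 6*s + 13 = (s - 3)^2 + 4.
The form in (s - 3) signals a first-shifting-theorem factor e^(3t).
Since L{sin(2t)} = 2/(s^2 + 4), the inverse is e^(3*t)*sin(2*t).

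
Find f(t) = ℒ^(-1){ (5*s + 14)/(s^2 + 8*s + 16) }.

Factor the denominator: s^2 + 8*s + 16 = (s + 4)^2.
Partial fraction decomposition gives [5/(s + 4)] + [-6/(s + 4)^2].
Invert each term: 5/(s + 4) ↔ 5e^(-4t); -6/(s + 4)^2 ↔ -6t·e^(-4t).

f(t) = -6*t*exp(-4*t) + 5*exp(-4*t)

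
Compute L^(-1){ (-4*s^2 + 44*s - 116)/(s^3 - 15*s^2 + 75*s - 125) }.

Factor the denominator: s^3 - 15*s^2 + 75*s - 125 = (s - 5)^3.
Partial fraction decomposition gives [-4/(s - 5)] + [4/(s - 5)^2] + [4/(s - 5)^3].
Invert each term: -4/(s - 5) ↔ -4e^(5t); 4/(s - 5)^2 ↔ 4t·e^(5t); 4/(s - 5)^3 ↔ (2)t^2·e^(5t).

2*t^2*exp(5*t) + 4*t*exp(5*t) - 4*exp(5*t)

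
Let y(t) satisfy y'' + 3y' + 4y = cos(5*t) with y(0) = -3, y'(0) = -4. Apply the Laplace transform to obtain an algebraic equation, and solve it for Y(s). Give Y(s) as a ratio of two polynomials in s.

Y(s) = (-3*s^3 - 13*s^2 - 74*s - 325)/(s^4 + 3*s^3 + 29*s^2 + 75*s + 100)

Transform both sides with L{·}.
Using L{y''} = s^2 Y - s·y(0) - y'(0) and L{y'} = sY - y(0), with y(0) = -3, y'(0) = -4, the left side becomes (s^2 + 3*s + 4)Y - (-3*s - 13).
The right side is L{cos(5*t)} = s/(s^2 + 25).
So (s^2 + 3*s + 4)Y = s/(s^2 + 25) + (-3*s - 13).
Solve for Y(s) and write it as one ratio of polynomials.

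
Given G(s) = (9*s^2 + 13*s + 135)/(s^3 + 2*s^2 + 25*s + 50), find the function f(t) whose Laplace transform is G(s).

Factor the denominator: s^3 + 2*s^2 + 25*s + 50 = (s + 2)*(s^2 + 25).
Partial fraction decomposition gives [5/(s + 2)] + [4*s/(s^2 + 25)] + [5/(s^2 + 25)].
Invert each term: 5/(s + 2) ↔ 5e^(-2t); 4·s/(s^2 + 25) ↔ 4cos(5t); 1·5/(s^2 + 25) ↔ sin(5t).

f(t) = sin(5*t) + 4*cos(5*t) + 5*exp(-2*t)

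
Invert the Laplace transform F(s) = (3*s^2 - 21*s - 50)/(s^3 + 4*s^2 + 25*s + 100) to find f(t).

f(t) = -5*sin(5*t) + cos(5*t) + 2*exp(-4*t)

Factor the denominator: s^3 + 4*s^2 + 25*s + 100 = (s + 4)*(s^2 + 25).
Partial fraction decomposition gives [2/(s + 4)] + [s/(s^2 + 25)] + [-25/(s^2 + 25)].
Invert each term: 2/(s + 4) ↔ 2e^(-4t); 1·s/(s^2 + 25) ↔ cos(5t); -5·5/(s^2 + 25) ↔ -5sin(5t).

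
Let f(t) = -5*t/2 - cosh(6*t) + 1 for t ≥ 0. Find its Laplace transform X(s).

By linearity of the Laplace transform, transform each term separately.
L{1} = 1/s; (-1)·[L{cosh(6t)} = s/(s^2 - 36)]; (-5/2)·[L{t} = 1!/s^2 = 1/s^2].

X(s) = -s/(s^2 - 36) + 1/s - 5/(2*s^2)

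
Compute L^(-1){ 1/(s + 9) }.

Since L{e^(-9t)} = 1/(s + 9), the inverse is e^(-9*t).

exp(-9*t)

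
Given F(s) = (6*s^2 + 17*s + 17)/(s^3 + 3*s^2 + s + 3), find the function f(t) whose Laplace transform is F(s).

f(t) = 5*sin(t) + 4*cos(t) + 2*exp(-3*t)

Factor the denominator: s^3 + 3*s^2 + s + 3 = (s + 3)*(s^2 + 1).
Partial fraction decomposition gives [2/(s + 3)] + [4*s/(s^2 + 1)] + [5/(s^2 + 1)].
Invert each term: 2/(s + 3) ↔ 2e^(-3t); 4·s/(s^2 + 1) ↔ 4cos(t); 5·1/(s^2 + 1) ↔ 5sin(t).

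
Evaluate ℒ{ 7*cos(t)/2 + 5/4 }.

The transform is linear, so treat each term independently.
L{5/4} = (5/4)/s; (7/2)·[L{cos(t)} = s/(s^2 + 1)].

7*s/(2*(s^2 + 1)) + 5/(4*s)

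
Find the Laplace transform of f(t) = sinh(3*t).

3/(s^2 - 9)

L{sinh(3t)} = 3/(s^2 - 9).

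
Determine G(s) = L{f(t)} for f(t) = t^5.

G(s) = 120/s^6

L{t^5} = 5!/s^6 = 120/s^6.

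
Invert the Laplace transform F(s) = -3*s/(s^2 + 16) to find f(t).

Since L{cos(4t)} = s/(s^2 + 16), the inverse is cos(4*t), scaled by -3.

f(t) = -3*cos(4*t)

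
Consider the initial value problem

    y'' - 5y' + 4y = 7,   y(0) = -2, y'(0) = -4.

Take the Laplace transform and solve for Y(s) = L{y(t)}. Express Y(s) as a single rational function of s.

Laplace-transform each side.
The derivative rules (L{y''} = s^2 Y - s·y(0) - y'(0) and L{y'} = sY - y(0), with y(0) = -2, y'(0) = -4) turn the left side into (s^2 - 5*s + 4)Y - (-2*s + 6).
The right side is L{7} = 7/s.
So (s^2 - 5*s + 4)Y = 7/s + (-2*s + 6).
Solve for Y(s) and write it as one ratio of polynomials.

Y(s) = (-2*s^2 + 6*s + 7)/(s^3 - 5*s^2 + 4*s)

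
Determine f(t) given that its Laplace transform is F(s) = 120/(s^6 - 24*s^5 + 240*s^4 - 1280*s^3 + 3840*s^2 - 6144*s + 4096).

f(t) = t^5*exp(4*t)

Rewrite the denominator: s^6 - 24*s^5 + 240*s^4 - 1280*s^3 + 3840*s^2 - 6144*s + 4096 = (s - 4)^6.
The form in (s - 4) signals a first-shifting-theorem factor e^(4t).
Since L{t^5} = 5!/s^6 = 120/s^6, the inverse is t^5*e^(4*t).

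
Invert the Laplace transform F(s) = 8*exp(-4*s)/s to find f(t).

The factor e^(-4s) signals a time shift by c = 4 (second shifting theorem).
L{8} = 8/s, so L^-1{8/s} = 8.
Hence the inverse is u(t - 4) times that function evaluated at t - 4.

f(t) = Heaviside(t - 4)*(8)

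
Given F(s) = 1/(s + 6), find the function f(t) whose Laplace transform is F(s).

f(t) = exp(-6*t)

Since L{e^(-6t)} = 1/(s + 6), the inverse is exp(-6*t).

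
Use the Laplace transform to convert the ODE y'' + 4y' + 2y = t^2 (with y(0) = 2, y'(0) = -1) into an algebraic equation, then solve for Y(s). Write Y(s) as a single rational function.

Apply the Laplace transform to the equation.
The derivative rules (L{y''} = s^2 Y - s·y(0) - y'(0) and L{y'} = sY - y(0), with y(0) = 2, y'(0) = -1) turn the left side into (s^2 + 4*s + 2)Y - (2*s + 7).
The right side is L{t^2} = 2/s^3.
So (s^2 + 4*s + 2)Y = 2/s^3 + (2*s + 7).
Solve for Y(s) and write it as one ratio of polynomials.

Y(s) = (2*s^4 + 7*s^3 + 2)/(s^5 + 4*s^4 + 2*s^3)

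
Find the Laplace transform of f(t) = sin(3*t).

L{sin(3t)} = 3/(s^2 + 9).

3/(s^2 + 9)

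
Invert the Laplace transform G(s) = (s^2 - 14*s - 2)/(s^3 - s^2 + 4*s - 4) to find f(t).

f(t) = -3*exp(t) - 5*sin(2*t) + 4*cos(2*t)

Factor the denominator: s^3 - s^2 + 4*s - 4 = (s - 1)*(s^2 + 4).
Partial fraction decomposition gives [-3/(s - 1)] + [4*s/(s^2 + 4)] + [-10/(s^2 + 4)].
Invert each term: -3/(s - 1) ↔ -3e^(t); 4·s/(s^2 + 4) ↔ 4cos(2t); -5·2/(s^2 + 4) ↔ -5sin(2t).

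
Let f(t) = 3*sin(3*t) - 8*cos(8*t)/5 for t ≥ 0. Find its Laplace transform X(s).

X(s) = -8*s/(5*(s^2 + 64)) + 9/(s^2 + 9)

Apply the Laplace transform termwise.
(3)·[L{sin(3t)} = 3/(s^2 + 9)]; (-8/5)·[L{cos(8t)} = s/(s^2 + 64)].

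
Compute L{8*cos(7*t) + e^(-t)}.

Apply the Laplace transform termwise.
L{e^(-t)} = 1/(s + 1); (8)·[L{cos(7t)} = s/(s^2 + 49)].

8*s/(s^2 + 49) + 1/(s + 1)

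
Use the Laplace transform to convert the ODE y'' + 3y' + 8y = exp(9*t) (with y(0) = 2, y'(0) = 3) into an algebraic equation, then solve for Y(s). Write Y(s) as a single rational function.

Y(s) = (2*s^2 - 9*s - 80)/(s^3 - 6*s^2 - 19*s - 72)

Apply the Laplace transform to the equation.
Using L{y''} = s^2 Y - s·y(0) - y'(0) and L{y'} = sY - y(0), with y(0) = 2, y'(0) = 3, the left side becomes (s^2 + 3*s + 8)Y - (2*s + 9).
The right side is L{exp(9*t)} = 1/(s - 9).
So (s^2 + 3*s + 8)Y = 1/(s - 9) + (2*s + 9).
Solve for Y(s) and write it as one ratio of polynomials.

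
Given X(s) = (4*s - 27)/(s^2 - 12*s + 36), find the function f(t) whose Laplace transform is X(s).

f(t) = -3*t*exp(6*t) + 4*exp(6*t)

Factor the denominator: s^2 - 12*s + 36 = (s - 6)^2.
Partial fraction decomposition gives [4/(s - 6)] + [-3/(s - 6)^2].
Invert each term: 4/(s - 6) ↔ 4e^(6t); -3/(s - 6)^2 ↔ -3t·e^(6t).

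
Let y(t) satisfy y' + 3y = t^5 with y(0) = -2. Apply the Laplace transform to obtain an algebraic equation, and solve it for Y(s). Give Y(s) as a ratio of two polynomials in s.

Take the Laplace transform of both sides.
Using L{y'} = sY - y(0) = sY - (-2), the left side becomes (s + 3)Y - (-2).
The right side is L{t^5} = 120/s^6.
So (s + 3)Y = 120/s^6 + (-2).
Isolate Y and clear denominators.

Y(s) = (-2*s^6 + 120)/(s^7 + 3*s^6)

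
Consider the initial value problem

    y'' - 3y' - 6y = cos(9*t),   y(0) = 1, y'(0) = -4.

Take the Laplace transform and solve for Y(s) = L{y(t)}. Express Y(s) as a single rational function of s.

Y(s) = (s^3 - 7*s^2 + 82*s - 567)/(s^4 - 3*s^3 + 75*s^2 - 243*s - 486)

Take the Laplace transform of both sides.
Using L{y''} = s^2 Y - s·y(0) - y'(0) and L{y'} = sY - y(0), with y(0) = 1, y'(0) = -4, the left side becomes (s^2 - 3*s - 6)Y - (s - 7).
The right side is L{cos(9*t)} = s/(s^2 + 81).
So (s^2 - 3*s - 6)Y = s/(s^2 + 81) + (s - 7).
Isolate Y and clear denominators.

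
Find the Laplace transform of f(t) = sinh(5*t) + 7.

5/(s^2 - 25) + 7/s

By linearity of the Laplace transform, transform each term separately.
L{7} = 7/s; L{sinh(5t)} = 5/(s^2 - 25).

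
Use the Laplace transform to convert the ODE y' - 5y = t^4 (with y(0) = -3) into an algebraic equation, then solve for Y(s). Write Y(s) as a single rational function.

Take the Laplace transform of both sides.
Using L{y'} = sY - y(0) = sY - (-3), the left side becomes (s - 5)Y - (-3).
The right side is L{t^4} = 24/s^5.
So (s - 5)Y = 24/s^5 + (-3).
Divide through and combine into a single rational function.

Y(s) = (-3*s^5 + 24)/(s^6 - 5*s^5)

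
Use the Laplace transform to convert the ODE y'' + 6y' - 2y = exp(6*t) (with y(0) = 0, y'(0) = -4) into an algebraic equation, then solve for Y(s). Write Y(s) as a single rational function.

Apply the Laplace transform to the equation.
With L{y''} = s^2 Y - s·y(0) - y'(0) and L{y'} = sY - y(0), with y(0) = 0, y'(0) = -4: the LHS transforms to (s^2 + 6*s - 2)Y - (-4).
The right side is L{exp(6*t)} = 1/(s - 6).
So (s^2 + 6*s - 2)Y = 1/(s - 6) + (-4).
Isolate Y and clear denominators.

Y(s) = (-4*s + 25)/(s^3 - 38*s + 12)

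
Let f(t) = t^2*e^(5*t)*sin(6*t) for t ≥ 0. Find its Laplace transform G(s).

L{sin(6t)} = 6/(s^2 + 36).
Multiplying by e^(5t) shifts s → s - 5, so L{e^(5*t)*sin(6*t)} = 6/((s - 5)^2 + 36).
Then apply L{t^2·g(t)} = (-1)^2 d^2/ds^2[H(s)] with H(s) = 6/((s - 5)^2 + 36):
differentiating 2 times and applying the sign gives 36*(s^2 - 10*s + 13)/(s^2 - 10*s + 61)^3.

G(s) = 36*(s^2 - 10*s + 13)/(s^2 - 10*s + 61)^3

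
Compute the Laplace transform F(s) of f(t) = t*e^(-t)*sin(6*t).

L{sin(6t)} = 6/(s^2 + 36).
Multiplying by e^(-t) shifts s → s + 1, so L{e^(-t)*sin(6*t)} = 6/((s + 1)^2 + 36).
Then apply L{t·g(t)} = -d/ds[G(s)] with G(s) = 6/((s + 1)^2 + 36):
differentiating 1 time and applying the sign gives 12*(s + 1)/(s^2 + 2*s + 37)^2.

F(s) = 12*(s + 1)/(s^2 + 2*s + 37)^2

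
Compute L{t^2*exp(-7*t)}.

L{e^(-7t)} = 1/(s + 7).
Then apply L{t^2·g(t)} = (-1)^2 d^2/ds^2[G(s)] with G(s) = 1/(s + 7):
differentiating 2 times and applying the sign gives 2/(s + 7)^3.

2/(s + 7)^3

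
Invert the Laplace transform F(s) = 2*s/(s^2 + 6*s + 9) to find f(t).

Factor the denominator: s^2 + 6*s + 9 = (s + 3)^2.
Partial fraction decomposition gives [2/(s + 3)] + [-6/(s + 3)^2].
Invert each term: 2/(s + 3) ↔ 2e^(-3t); -6/(s + 3)^2 ↔ -6t·e^(-3t).

f(t) = -6*t*exp(-3*t) + 2*exp(-3*t)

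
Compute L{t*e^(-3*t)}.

(s + 3)^(-2)

L{t} = 1!/s^2 = 1/s^2.
By the first shifting theorem, multiplying by e^(-3t) replaces s with s + 3.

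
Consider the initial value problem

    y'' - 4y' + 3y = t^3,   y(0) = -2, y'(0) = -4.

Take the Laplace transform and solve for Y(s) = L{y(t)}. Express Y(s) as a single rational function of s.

Y(s) = (-2*s^5 + 4*s^4 + 6)/(s^6 - 4*s^5 + 3*s^4)

Laplace-transform each side.
With L{y''} = s^2 Y - s·y(0) - y'(0) and L{y'} = sY - y(0), with y(0) = -2, y'(0) = -4: the LHS transforms to (s^2 - 4*s + 3)Y - (-2*s + 4).
The right side is L{t^3} = 6/s^4.
So (s^2 - 4*s + 3)Y = 6/s^4 + (-2*s + 4).
Divide through and combine into a single rational function.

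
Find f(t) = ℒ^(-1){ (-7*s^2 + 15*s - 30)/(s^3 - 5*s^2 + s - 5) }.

Factor the denominator: s^3 - 5*s^2 + s - 5 = (s - 5)*(s^2 + 1).
Partial fraction decomposition gives [-5/(s - 5)] + [-2*s/(s^2 + 1)] + [5/(s^2 + 1)].
Invert each term: -5/(s - 5) ↔ -5e^(5t); -2·s/(s^2 + 1) ↔ -2cos(t); 5·1/(s^2 + 1) ↔ 5sin(t).

f(t) = -5*exp(5*t) + 5*sin(t) - 2*cos(t)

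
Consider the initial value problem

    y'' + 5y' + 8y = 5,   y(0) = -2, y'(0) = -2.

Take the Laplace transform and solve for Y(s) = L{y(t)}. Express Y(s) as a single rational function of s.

Transform both sides with L{·}.
With L{y''} = s^2 Y - s·y(0) - y'(0) and L{y'} = sY - y(0), with y(0) = -2, y'(0) = -2: the LHS transforms to (s^2 + 5*s + 8)Y - (-2*s - 12).
The right side is L{5} = 5/s.
So (s^2 + 5*s + 8)Y = 5/s + (-2*s - 12).
Isolate Y and clear denominators.

Y(s) = (-2*s^2 - 12*s + 5)/(s^3 + 5*s^2 + 8*s)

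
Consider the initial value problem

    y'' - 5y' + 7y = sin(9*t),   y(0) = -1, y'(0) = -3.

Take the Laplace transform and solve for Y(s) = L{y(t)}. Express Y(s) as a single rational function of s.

Apply the Laplace transform to the equation.
With L{y''} = s^2 Y - s·y(0) - y'(0) and L{y'} = sY - y(0), with y(0) = -1, y'(0) = -3: the LHS transforms to (s^2 - 5*s + 7)Y - (-s + 2).
The right side is L{sin(9*t)} = 9/(s^2 + 81).
So (s^2 - 5*s + 7)Y = 9/(s^2 + 81) + (-s + 2).
Isolate Y and clear denominators.

Y(s) = (-s^3 + 2*s^2 - 81*s + 171)/(s^4 - 5*s^3 + 88*s^2 - 405*s + 567)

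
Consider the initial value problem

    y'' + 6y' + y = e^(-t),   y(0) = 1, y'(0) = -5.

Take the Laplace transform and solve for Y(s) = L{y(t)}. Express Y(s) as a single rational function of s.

Y(s) = (s^2 + 2*s + 2)/(s^3 + 7*s^2 + 7*s + 1)

Transform both sides with L{·}.
Using L{y''} = s^2 Y - s·y(0) - y'(0) and L{y'} = sY - y(0), with y(0) = 1, y'(0) = -5, the left side becomes (s^2 + 6*s + 1)Y - (s + 1).
The right side is L{e^(-t)} = 1/(s + 1).
So (s^2 + 6*s + 1)Y = 1/(s + 1) + (s + 1).
Solve for Y(s) and write it as one ratio of polynomials.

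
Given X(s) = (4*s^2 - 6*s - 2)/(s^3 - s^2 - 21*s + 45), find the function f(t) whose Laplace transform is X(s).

f(t) = 2*t*exp(3*t) + 2*exp(3*t) + 2*exp(-5*t)

Factor the denominator: s^3 - s^2 - 21*s + 45 = (s - 3)^2*(s + 5).
Partial fraction decomposition gives [2/(s - 3)] + [2/(s - 3)^2] + [2/(s + 5)].
Invert each term: 2/(s - 3) ↔ 2e^(3t); 2/(s - 3)^2 ↔ 2t·e^(3t); 2/(s + 5) ↔ 2e^(-5t).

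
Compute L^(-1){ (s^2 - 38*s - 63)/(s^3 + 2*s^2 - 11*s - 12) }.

Factor the denominator: s^3 + 2*s^2 - 11*s - 12 = (s - 3)*(s + 1)*(s + 4).
Partial fraction decomposition gives [-6/(s - 3)] + [2/(s + 1)] + [5/(s + 4)].
Invert each term: -6/(s - 3) ↔ -6e^(3t); 2/(s + 1) ↔ 2e^(-t); 5/(s + 4) ↔ 5e^(-4t).

-6*exp(3*t) + 2*exp(-t) + 5*exp(-4*t)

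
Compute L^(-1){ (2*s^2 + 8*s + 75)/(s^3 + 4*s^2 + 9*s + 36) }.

4*sin(3*t) - cos(3*t) + 3*exp(-4*t)

Factor the denominator: s^3 + 4*s^2 + 9*s + 36 = (s + 4)*(s^2 + 9).
Partial fraction decomposition gives [3/(s + 4)] + [-s/(s^2 + 9)] + [12/(s^2 + 9)].
Invert each term: 3/(s + 4) ↔ 3e^(-4t); -1·s/(s^2 + 9) ↔ -cos(3t); 4·3/(s^2 + 9) ↔ 4sin(3t).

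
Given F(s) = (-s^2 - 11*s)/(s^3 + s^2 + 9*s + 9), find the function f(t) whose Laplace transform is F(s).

Factor the denominator: s^3 + s^2 + 9*s + 9 = (s + 1)*(s^2 + 9).
Partial fraction decomposition gives [1/(s + 1)] + [-2*s/(s^2 + 9)] + [-9/(s^2 + 9)].
Invert each term: 1/(s + 1) ↔ e^(-t); -2·s/(s^2 + 9) ↔ -2cos(3t); -3·3/(s^2 + 9) ↔ -3sin(3t).

f(t) = -3*sin(3*t) - 2*cos(3*t) + exp(-t)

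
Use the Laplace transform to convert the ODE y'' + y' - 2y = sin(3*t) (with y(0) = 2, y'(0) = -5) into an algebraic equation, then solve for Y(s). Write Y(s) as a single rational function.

Y(s) = (2*s^3 - 3*s^2 + 18*s - 24)/(s^4 + s^3 + 7*s^2 + 9*s - 18)

Laplace-transform each side.
The derivative rules (L{y''} = s^2 Y - s·y(0) - y'(0) and L{y'} = sY - y(0), with y(0) = 2, y'(0) = -5) turn the left side into (s^2 + s - 2)Y - (2*s - 3).
The right side is L{sin(3*t)} = 3/(s^2 + 9).
So (s^2 + s - 2)Y = 3/(s^2 + 9) + (2*s - 3).
Solve for Y(s) and write it as one ratio of polynomials.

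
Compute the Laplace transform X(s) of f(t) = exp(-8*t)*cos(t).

L{cos(t)} = s/(s^2 + 1).
By the first shifting theorem, multiplying by e^(-8t) replaces s with s + 8.

X(s) = (s + 8)/((s + 8)^2 + 1)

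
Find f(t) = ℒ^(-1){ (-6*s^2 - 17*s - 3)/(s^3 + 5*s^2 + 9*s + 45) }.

f(t) = sin(3*t) - 4*cos(3*t) - 2*exp(-5*t)

Factor the denominator: s^3 + 5*s^2 + 9*s + 45 = (s + 5)*(s^2 + 9).
Partial fraction decomposition gives [-2/(s + 5)] + [-4*s/(s^2 + 9)] + [3/(s^2 + 9)].
Invert each term: -2/(s + 5) ↔ -2e^(-5t); -4·s/(s^2 + 9) ↔ -4cos(3t); 1·3/(s^2 + 9) ↔ sin(3t).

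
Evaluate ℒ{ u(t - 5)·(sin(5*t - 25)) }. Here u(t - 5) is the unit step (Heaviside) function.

By the second shifting theorem, L{u(t - c)·g(t - c)} = e^(-cs)·G(s) with c = 5 and G(s) = L{g(t)}.
L{sin(5t)} = 5/(s^2 + 25).

5*exp(-5*s)/(s^2 + 25)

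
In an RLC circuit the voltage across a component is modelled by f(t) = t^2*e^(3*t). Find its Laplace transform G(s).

L{e^(3t)} = 1/(s - 3).
Then apply L{t^2·g(t)} = (-1)^2 d^2/ds^2[H(s)] with H(s) = 1/(s - 3):
differentiating 2 times and applying the sign gives 2/(s - 3)^3.

G(s) = 2/(s - 3)^3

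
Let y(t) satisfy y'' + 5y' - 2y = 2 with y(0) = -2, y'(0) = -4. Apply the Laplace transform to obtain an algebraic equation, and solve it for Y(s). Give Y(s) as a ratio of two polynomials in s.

Laplace-transform each side.
The derivative rules (L{y''} = s^2 Y - s·y(0) - y'(0) and L{y'} = sY - y(0), with y(0) = -2, y'(0) = -4) turn the left side into (s^2 + 5*s - 2)Y - (-2*s - 14).
The right side is L{2} = 2/s.
So (s^2 + 5*s - 2)Y = 2/s + (-2*s - 14).
Isolate Y and clear denominators.

Y(s) = (-2*s^2 - 14*s + 2)/(s^3 + 5*s^2 - 2*s)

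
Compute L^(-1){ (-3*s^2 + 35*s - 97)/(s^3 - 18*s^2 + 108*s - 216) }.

Factor the denominator: s^3 - 18*s^2 + 108*s - 216 = (s - 6)^3.
Partial fraction decomposition gives [-3/(s - 6)] + [-1/(s - 6)^2] + [5/(s - 6)^3].
Invert each term: -3/(s - 6) ↔ -3e^(6t); -1/(s - 6)^2 ↔ -t·e^(6t); 5/(s - 6)^3 ↔ (5/2)t^2·e^(6t).

5*t^2*exp(6*t)/2 - t*exp(6*t) - 3*exp(6*t)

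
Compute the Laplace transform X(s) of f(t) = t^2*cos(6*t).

X(s) = 2*s*(s^2 - 108)/(s^2 + 36)^3

L{cos(6t)} = s/(s^2 + 36).
Then apply L{t^2·g(t)} = (-1)^2 d^2/ds^2[G(s)] with G(s) = s/(s^2 + 36):
differentiating 2 times and applying the sign gives 2*s*(s^2 - 108)/(s^2 + 36)^3.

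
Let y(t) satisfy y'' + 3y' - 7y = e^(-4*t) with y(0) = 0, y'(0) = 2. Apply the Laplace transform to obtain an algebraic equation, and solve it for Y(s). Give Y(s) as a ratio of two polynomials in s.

Y(s) = (2*s + 9)/(s^3 + 7*s^2 + 5*s - 28)

Transform both sides with L{·}.
The derivative rules (L{y''} = s^2 Y - s·y(0) - y'(0) and L{y'} = sY - y(0), with y(0) = 0, y'(0) = 2) turn the left side into (s^2 + 3*s - 7)Y - (2).
The right side is L{e^(-4*t)} = 1/(s + 4).
So (s^2 + 3*s - 7)Y = 1/(s + 4) + (2).
Divide through and combine into a single rational function.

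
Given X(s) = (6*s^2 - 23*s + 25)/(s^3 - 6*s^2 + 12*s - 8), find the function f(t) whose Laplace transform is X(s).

Factor the denominator: s^3 - 6*s^2 + 12*s - 8 = (s - 2)^3.
Partial fraction decomposition gives [6/(s - 2)] + [(s - 2)^(-2)] + [3/(s - 2)^3].
Invert each term: 6/(s - 2) ↔ 6e^(2t); 1/(s - 2)^2 ↔ t·e^(2t); 3/(s - 2)^3 ↔ (3/2)t^2·e^(2t).

f(t) = 3*t^2*exp(2*t)/2 + t*exp(2*t) + 6*exp(2*t)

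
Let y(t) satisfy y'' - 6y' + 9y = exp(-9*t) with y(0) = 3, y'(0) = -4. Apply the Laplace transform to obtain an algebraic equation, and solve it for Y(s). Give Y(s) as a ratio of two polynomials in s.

Take the Laplace transform of both sides.
Using L{y''} = s^2 Y - s·y(0) - y'(0) and L{y'} = sY - y(0), with y(0) = 3, y'(0) = -4, the left side becomes (s^2 - 6*s + 9)Y - (3*s - 22).
The right side is L{exp(-9*t)} = 1/(s + 9).
So (s^2 - 6*s + 9)Y = 1/(s + 9) + (3*s - 22).
Solve for Y(s) and write it as one ratio of polynomials.

Y(s) = (3*s^2 + 5*s - 197)/(s^3 + 3*s^2 - 45*s + 81)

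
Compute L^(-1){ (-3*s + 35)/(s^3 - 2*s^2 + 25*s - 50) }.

Factor the denominator: s^3 - 2*s^2 + 25*s - 50 = (s - 2)*(s^2 + 25).
Partial fraction decomposition gives [1/(s - 2)] + [-s/(s^2 + 25)] + [-5/(s^2 + 25)].
Invert each term: 1/(s - 2) ↔ e^(2t); -1·s/(s^2 + 25) ↔ -cos(5t); -1·5/(s^2 + 25) ↔ -sin(5t).

exp(2*t) - sin(5*t) - cos(5*t)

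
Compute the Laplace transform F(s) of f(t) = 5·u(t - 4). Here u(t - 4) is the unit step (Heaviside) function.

By the second shifting theorem, L{u(t - c)·g(t - c)} = e^(-cs)·G(s) with c = 4 and G(s) = L{g(t)}.
L{5} = 5/s.

F(s) = 5*exp(-4*s)/s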